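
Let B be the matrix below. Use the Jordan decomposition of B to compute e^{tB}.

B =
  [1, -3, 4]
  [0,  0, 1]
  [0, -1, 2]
e^{tB} =
  [exp(t), -t^2*exp(t)/2 - 3*t*exp(t), t^2*exp(t)/2 + 4*t*exp(t)]
  [0, -t*exp(t) + exp(t), t*exp(t)]
  [0, -t*exp(t), t*exp(t) + exp(t)]

Strategy: write B = P · J · P⁻¹ where J is a Jordan canonical form, so e^{tB} = P · e^{tJ} · P⁻¹, and e^{tJ} can be computed block-by-block.

B has Jordan form
J =
  [1, 1, 0]
  [0, 1, 1]
  [0, 0, 1]
(up to reordering of blocks).

Per-block formulas:
  For a 3×3 Jordan block J_3(1): exp(t · J_3(1)) = e^(1t)·(I + t·N + (t^2/2)·N^2), where N is the 3×3 nilpotent shift.

After assembling e^{tJ} and conjugating by P, we get:

e^{tB} =
  [exp(t), -t^2*exp(t)/2 - 3*t*exp(t), t^2*exp(t)/2 + 4*t*exp(t)]
  [0, -t*exp(t) + exp(t), t*exp(t)]
  [0, -t*exp(t), t*exp(t) + exp(t)]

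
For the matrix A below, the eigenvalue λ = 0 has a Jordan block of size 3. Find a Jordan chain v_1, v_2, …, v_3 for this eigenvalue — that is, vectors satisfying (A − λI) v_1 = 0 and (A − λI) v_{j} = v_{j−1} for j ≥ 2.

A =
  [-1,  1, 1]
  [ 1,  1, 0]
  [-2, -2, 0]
A Jordan chain for λ = 0 of length 3:
v_1 = (-2, 2, -4)ᵀ
v_2 = (1, 1, -2)ᵀ
v_3 = (0, 1, 0)ᵀ

Let N = A − (0)·I. We want v_3 with N^3 v_3 = 0 but N^2 v_3 ≠ 0; then v_{j-1} := N · v_j for j = 3, …, 2.

Pick v_3 = (0, 1, 0)ᵀ.
Then v_2 = N · v_3 = (1, 1, -2)ᵀ.
Then v_1 = N · v_2 = (-2, 2, -4)ᵀ.

Sanity check: (A − (0)·I) v_1 = (0, 0, 0)ᵀ = 0. ✓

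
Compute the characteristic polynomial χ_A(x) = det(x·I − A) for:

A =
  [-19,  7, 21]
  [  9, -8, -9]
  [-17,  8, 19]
x^3 + 8*x^2 + 5*x - 50

Expanding det(x·I − A) (e.g. by cofactor expansion or by noting that A is similar to its Jordan form J, which has the same characteristic polynomial as A) gives
  χ_A(x) = x^3 + 8*x^2 + 5*x - 50
which factors as (x - 2)*(x + 5)^2. The eigenvalues (with algebraic multiplicities) are λ = -5 with multiplicity 2, λ = 2 with multiplicity 1.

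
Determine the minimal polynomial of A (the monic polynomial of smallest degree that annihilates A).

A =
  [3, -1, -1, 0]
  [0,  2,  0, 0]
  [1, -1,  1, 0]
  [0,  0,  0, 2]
x^2 - 4*x + 4

The characteristic polynomial is χ_A(x) = (x - 2)^4, so the eigenvalues are known. The minimal polynomial is
  m_A(x) = Π_λ (x − λ)^{k_λ}
where k_λ is the size of the *largest* Jordan block for λ (equivalently, the smallest k with (A − λI)^k v = 0 for every generalised eigenvector v of λ).

  λ = 2: largest Jordan block has size 2, contributing (x − 2)^2

So m_A(x) = (x - 2)^2 = x^2 - 4*x + 4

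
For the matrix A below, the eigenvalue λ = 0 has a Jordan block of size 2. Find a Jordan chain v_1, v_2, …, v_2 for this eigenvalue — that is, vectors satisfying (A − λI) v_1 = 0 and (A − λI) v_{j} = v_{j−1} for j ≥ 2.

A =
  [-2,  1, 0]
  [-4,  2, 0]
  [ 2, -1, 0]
A Jordan chain for λ = 0 of length 2:
v_1 = (-2, -4, 2)ᵀ
v_2 = (1, 0, 0)ᵀ

Let N = A − (0)·I. We want v_2 with N^2 v_2 = 0 but N^1 v_2 ≠ 0; then v_{j-1} := N · v_j for j = 2, …, 2.

Pick v_2 = (1, 0, 0)ᵀ.
Then v_1 = N · v_2 = (-2, -4, 2)ᵀ.

Sanity check: (A − (0)·I) v_1 = (0, 0, 0)ᵀ = 0. ✓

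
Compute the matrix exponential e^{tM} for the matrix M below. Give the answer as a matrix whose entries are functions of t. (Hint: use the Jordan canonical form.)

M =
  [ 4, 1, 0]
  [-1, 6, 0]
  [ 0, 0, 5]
e^{tM} =
  [-t*exp(5*t) + exp(5*t), t*exp(5*t), 0]
  [-t*exp(5*t), t*exp(5*t) + exp(5*t), 0]
  [0, 0, exp(5*t)]

Strategy: write M = P · J · P⁻¹ where J is a Jordan canonical form, so e^{tM} = P · e^{tJ} · P⁻¹, and e^{tJ} can be computed block-by-block.

M has Jordan form
J =
  [5, 1, 0]
  [0, 5, 0]
  [0, 0, 5]
(up to reordering of blocks).

Per-block formulas:
  For a 2×2 Jordan block J_2(5): exp(t · J_2(5)) = e^(5t)·(I + t·N), where N is the 2×2 nilpotent shift.
  For a 1×1 block at λ = 5: exp(t · [5]) = [e^(5t)].

After assembling e^{tJ} and conjugating by P, we get:

e^{tM} =
  [-t*exp(5*t) + exp(5*t), t*exp(5*t), 0]
  [-t*exp(5*t), t*exp(5*t) + exp(5*t), 0]
  [0, 0, exp(5*t)]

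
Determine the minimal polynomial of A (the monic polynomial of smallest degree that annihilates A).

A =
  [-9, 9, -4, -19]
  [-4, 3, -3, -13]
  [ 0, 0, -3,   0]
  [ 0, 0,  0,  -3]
x^3 + 9*x^2 + 27*x + 27

The characteristic polynomial is χ_A(x) = (x + 3)^4, so the eigenvalues are known. The minimal polynomial is
  m_A(x) = Π_λ (x − λ)^{k_λ}
where k_λ is the size of the *largest* Jordan block for λ (equivalently, the smallest k with (A − λI)^k v = 0 for every generalised eigenvector v of λ).

  λ = -3: largest Jordan block has size 3, contributing (x + 3)^3

So m_A(x) = (x + 3)^3 = x^3 + 9*x^2 + 27*x + 27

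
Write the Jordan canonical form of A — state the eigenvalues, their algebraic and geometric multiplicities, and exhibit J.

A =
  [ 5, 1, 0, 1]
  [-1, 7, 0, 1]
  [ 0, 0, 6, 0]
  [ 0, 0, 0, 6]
J_2(6) ⊕ J_1(6) ⊕ J_1(6)

The characteristic polynomial is
  det(x·I − A) = x^4 - 24*x^3 + 216*x^2 - 864*x + 1296 = (x - 6)^4

Eigenvalues and multiplicities (the geometric multiplicity of λ is n − rank(A − λI), which equals the number of Jordan blocks for λ):
  λ = 6: algebraic multiplicity = 4, geometric multiplicity = 3

Determining the block sizes for each eigenvalue:
  λ = 6: 3 blocks summing to 4 forces exactly one block of size 2 and the rest size 1 → block sizes [2, 1, 1]

Assembling the blocks gives a Jordan form
J =
  [6, 1, 0, 0]
  [0, 6, 0, 0]
  [0, 0, 6, 0]
  [0, 0, 0, 6]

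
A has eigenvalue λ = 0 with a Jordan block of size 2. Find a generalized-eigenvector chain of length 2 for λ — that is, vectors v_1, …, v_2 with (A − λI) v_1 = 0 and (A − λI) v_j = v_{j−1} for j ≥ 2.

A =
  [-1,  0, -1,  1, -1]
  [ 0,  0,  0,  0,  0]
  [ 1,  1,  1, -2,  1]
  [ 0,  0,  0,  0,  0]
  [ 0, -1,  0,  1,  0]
A Jordan chain for λ = 0 of length 2:
v_1 = (-1, 0, 1, 0, 0)ᵀ
v_2 = (1, 0, 0, 0, 0)ᵀ

Let N = A − (0)·I. We want v_2 with N^2 v_2 = 0 but N^1 v_2 ≠ 0; then v_{j-1} := N · v_j for j = 2, …, 2.

Pick v_2 = (1, 0, 0, 0, 0)ᵀ.
Then v_1 = N · v_2 = (-1, 0, 1, 0, 0)ᵀ.

Sanity check: (A − (0)·I) v_1 = (0, 0, 0, 0, 0)ᵀ = 0. ✓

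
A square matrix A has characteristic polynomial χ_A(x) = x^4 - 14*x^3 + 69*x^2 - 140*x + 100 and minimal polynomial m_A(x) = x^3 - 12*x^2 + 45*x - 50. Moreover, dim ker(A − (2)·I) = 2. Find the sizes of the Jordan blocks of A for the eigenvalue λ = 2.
Block sizes for λ = 2: [1, 1]

Step 1 — from the characteristic polynomial, algebraic multiplicity of λ = 2 is 2. From dim ker(A − (2)·I) = 2, there are exactly 2 Jordan blocks for λ = 2.
Step 2 — from the minimal polynomial, the factor (x − 2) tells us the largest block for λ = 2 has size 1.
Step 3 — with total size 2, 2 blocks, and largest block 1, the block sizes (in nonincreasing order) are [1, 1].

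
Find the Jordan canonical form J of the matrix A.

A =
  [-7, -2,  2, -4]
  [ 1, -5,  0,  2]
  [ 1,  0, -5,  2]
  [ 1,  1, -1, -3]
J_2(-5) ⊕ J_2(-5)

The characteristic polynomial is
  det(x·I − A) = x^4 + 20*x^3 + 150*x^2 + 500*x + 625 = (x + 5)^4

Eigenvalues and multiplicities (the geometric multiplicity of λ is n − rank(A − λI), which equals the number of Jordan blocks for λ):
  λ = -5: algebraic multiplicity = 4, geometric multiplicity = 2

Determining the block sizes for each eigenvalue:
  λ = -5: with am = 4 and gm = 2, the partition is not yet determined (e.g. several partitions of 4 into 2 parts exist). Let N = A − (-5)·I. Computing rank(N^1) = 2, rank(N^2) = 0; the number of blocks of size ≥ j is rank(N^{j−1}) − rank(N^j), giving [2, 2]. So we have 2 block(s) of size 2 → block sizes [2, 2]

Assembling the blocks gives a Jordan form
J =
  [-5,  1,  0,  0]
  [ 0, -5,  0,  0]
  [ 0,  0, -5,  1]
  [ 0,  0,  0, -5]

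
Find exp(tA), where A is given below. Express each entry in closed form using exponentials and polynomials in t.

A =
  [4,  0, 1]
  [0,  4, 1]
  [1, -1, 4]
e^{tA} =
  [t^2*exp(4*t)/2 + exp(4*t), -t^2*exp(4*t)/2, t*exp(4*t)]
  [t^2*exp(4*t)/2, -t^2*exp(4*t)/2 + exp(4*t), t*exp(4*t)]
  [t*exp(4*t), -t*exp(4*t), exp(4*t)]

Strategy: write A = P · J · P⁻¹ where J is a Jordan canonical form, so e^{tA} = P · e^{tJ} · P⁻¹, and e^{tJ} can be computed block-by-block.

A has Jordan form
J =
  [4, 1, 0]
  [0, 4, 1]
  [0, 0, 4]
(up to reordering of blocks).

Per-block formulas:
  For a 3×3 Jordan block J_3(4): exp(t · J_3(4)) = e^(4t)·(I + t·N + (t^2/2)·N^2), where N is the 3×3 nilpotent shift.

After assembling e^{tJ} and conjugating by P, we get:

e^{tA} =
  [t^2*exp(4*t)/2 + exp(4*t), -t^2*exp(4*t)/2, t*exp(4*t)]
  [t^2*exp(4*t)/2, -t^2*exp(4*t)/2 + exp(4*t), t*exp(4*t)]
  [t*exp(4*t), -t*exp(4*t), exp(4*t)]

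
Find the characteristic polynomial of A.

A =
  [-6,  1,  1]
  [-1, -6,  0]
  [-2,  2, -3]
x^3 + 15*x^2 + 75*x + 125

Expanding det(x·I − A) (e.g. by cofactor expansion or by noting that A is similar to its Jordan form J, which has the same characteristic polynomial as A) gives
  χ_A(x) = x^3 + 15*x^2 + 75*x + 125
which factors as (x + 5)^3. The eigenvalues (with algebraic multiplicities) are λ = -5 with multiplicity 3.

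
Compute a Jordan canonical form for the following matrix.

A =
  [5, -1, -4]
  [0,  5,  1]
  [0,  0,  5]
J_3(5)

The characteristic polynomial is
  det(x·I − A) = x^3 - 15*x^2 + 75*x - 125 = (x - 5)^3

Eigenvalues and multiplicities (the geometric multiplicity of λ is n − rank(A − λI), which equals the number of Jordan blocks for λ):
  λ = 5: algebraic multiplicity = 3, geometric multiplicity = 1

Determining the block sizes for each eigenvalue:
  λ = 5: one block (gm = 1), so the single block has size am = 3 → block sizes [3]

Assembling the blocks gives a Jordan form
J =
  [5, 1, 0]
  [0, 5, 1]
  [0, 0, 5]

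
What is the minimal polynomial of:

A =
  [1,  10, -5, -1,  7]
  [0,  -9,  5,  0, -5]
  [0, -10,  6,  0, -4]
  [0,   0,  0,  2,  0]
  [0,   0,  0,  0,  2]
x^3 + x^2 - 10*x + 8

The characteristic polynomial is χ_A(x) = (x - 2)^2*(x - 1)^2*(x + 4), so the eigenvalues are known. The minimal polynomial is
  m_A(x) = Π_λ (x − λ)^{k_λ}
where k_λ is the size of the *largest* Jordan block for λ (equivalently, the smallest k with (A − λI)^k v = 0 for every generalised eigenvector v of λ).

  λ = -4: largest Jordan block has size 1, contributing (x + 4)
  λ = 1: largest Jordan block has size 1, contributing (x − 1)
  λ = 2: largest Jordan block has size 1, contributing (x − 2)

So m_A(x) = (x - 2)*(x - 1)*(x + 4) = x^3 + x^2 - 10*x + 8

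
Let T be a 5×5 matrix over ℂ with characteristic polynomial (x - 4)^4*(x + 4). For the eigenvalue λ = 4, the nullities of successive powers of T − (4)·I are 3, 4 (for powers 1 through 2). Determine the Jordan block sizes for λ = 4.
Block sizes for λ = 4: [2, 1, 1]

From the dimensions of kernels of powers, the number of Jordan blocks of size at least j is d_j − d_{j−1} where d_j = dim ker(N^j) (with d_0 = 0). Computing the differences gives [3, 1].
The number of blocks of size exactly k is (#blocks of size ≥ k) − (#blocks of size ≥ k + 1), so the partition is: 2 block(s) of size 1, 1 block(s) of size 2.
In nonincreasing order the block sizes are [2, 1, 1].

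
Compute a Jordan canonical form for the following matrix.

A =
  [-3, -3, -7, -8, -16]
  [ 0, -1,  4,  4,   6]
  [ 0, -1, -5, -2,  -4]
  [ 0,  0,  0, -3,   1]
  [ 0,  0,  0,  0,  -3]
J_3(-3) ⊕ J_2(-3)

The characteristic polynomial is
  det(x·I − A) = x^5 + 15*x^4 + 90*x^3 + 270*x^2 + 405*x + 243 = (x + 3)^5

Eigenvalues and multiplicities (the geometric multiplicity of λ is n − rank(A − λI), which equals the number of Jordan blocks for λ):
  λ = -3: algebraic multiplicity = 5, geometric multiplicity = 2

Determining the block sizes for each eigenvalue:
  λ = -3: with am = 5 and gm = 2, the partition is not yet determined (e.g. several partitions of 5 into 2 parts exist). Let N = A − (-3)·I. Computing rank(N^1) = 3, rank(N^2) = 1, rank(N^3) = 0; the number of blocks of size ≥ j is rank(N^{j−1}) − rank(N^j), giving [2, 2, 1]. So we have 1 block(s) of size 3, 1 block(s) of size 2 → block sizes [3, 2]

Assembling the blocks gives a Jordan form
J =
  [-3,  1,  0,  0,  0]
  [ 0, -3,  1,  0,  0]
  [ 0,  0, -3,  0,  0]
  [ 0,  0,  0, -3,  1]
  [ 0,  0,  0,  0, -3]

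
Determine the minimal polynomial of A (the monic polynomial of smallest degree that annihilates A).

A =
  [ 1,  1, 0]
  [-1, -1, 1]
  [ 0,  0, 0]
x^3

The characteristic polynomial is χ_A(x) = x^3, so the eigenvalues are known. The minimal polynomial is
  m_A(x) = Π_λ (x − λ)^{k_λ}
where k_λ is the size of the *largest* Jordan block for λ (equivalently, the smallest k with (A − λI)^k v = 0 for every generalised eigenvector v of λ).

  λ = 0: largest Jordan block has size 3, contributing (x − 0)^3

So m_A(x) = x^3 = x^3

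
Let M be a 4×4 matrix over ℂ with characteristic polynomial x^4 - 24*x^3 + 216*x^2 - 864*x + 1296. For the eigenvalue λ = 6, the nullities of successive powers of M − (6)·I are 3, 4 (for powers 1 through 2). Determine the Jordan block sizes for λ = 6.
Block sizes for λ = 6: [2, 1, 1]

From the dimensions of kernels of powers, the number of Jordan blocks of size at least j is d_j − d_{j−1} where d_j = dim ker(N^j) (with d_0 = 0). Computing the differences gives [3, 1].
The number of blocks of size exactly k is (#blocks of size ≥ k) − (#blocks of size ≥ k + 1), so the partition is: 2 block(s) of size 1, 1 block(s) of size 2.
In nonincreasing order the block sizes are [2, 1, 1].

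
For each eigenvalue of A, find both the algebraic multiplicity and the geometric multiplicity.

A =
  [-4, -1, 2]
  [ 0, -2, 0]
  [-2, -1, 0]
λ = -2: alg = 3, geom = 2

Step 1 — factor the characteristic polynomial to read off the algebraic multiplicities:
  χ_A(x) = (x + 2)^3

Step 2 — compute geometric multiplicities via the rank-nullity identity g(λ) = n − rank(A − λI):
  rank(A − (-2)·I) = 1, so dim ker(A − (-2)·I) = n − 1 = 2

Summary:
  λ = -2: algebraic multiplicity = 3, geometric multiplicity = 2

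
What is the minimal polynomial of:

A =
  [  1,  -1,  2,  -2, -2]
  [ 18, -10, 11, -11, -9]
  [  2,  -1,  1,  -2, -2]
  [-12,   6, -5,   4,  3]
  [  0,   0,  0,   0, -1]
x^3 + 3*x^2 + 3*x + 1

The characteristic polynomial is χ_A(x) = (x + 1)^5, so the eigenvalues are known. The minimal polynomial is
  m_A(x) = Π_λ (x − λ)^{k_λ}
where k_λ is the size of the *largest* Jordan block for λ (equivalently, the smallest k with (A − λI)^k v = 0 for every generalised eigenvector v of λ).

  λ = -1: largest Jordan block has size 3, contributing (x + 1)^3

So m_A(x) = (x + 1)^3 = x^3 + 3*x^2 + 3*x + 1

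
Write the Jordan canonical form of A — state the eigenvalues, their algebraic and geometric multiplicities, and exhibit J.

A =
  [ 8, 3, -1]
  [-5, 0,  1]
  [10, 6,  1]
J_2(3) ⊕ J_1(3)

The characteristic polynomial is
  det(x·I − A) = x^3 - 9*x^2 + 27*x - 27 = (x - 3)^3

Eigenvalues and multiplicities (the geometric multiplicity of λ is n − rank(A − λI), which equals the number of Jordan blocks for λ):
  λ = 3: algebraic multiplicity = 3, geometric multiplicity = 2

Determining the block sizes for each eigenvalue:
  λ = 3: 2 blocks summing to 3 forces exactly one block of size 2 and the rest size 1 → block sizes [2, 1]

Assembling the blocks gives a Jordan form
J =
  [3, 1, 0]
  [0, 3, 0]
  [0, 0, 3]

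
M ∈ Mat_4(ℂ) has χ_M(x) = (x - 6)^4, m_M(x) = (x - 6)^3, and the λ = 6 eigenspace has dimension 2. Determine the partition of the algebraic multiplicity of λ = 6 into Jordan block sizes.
Block sizes for λ = 6: [3, 1]

Step 1 — from the characteristic polynomial, algebraic multiplicity of λ = 6 is 4. From dim ker(M − (6)·I) = 2, there are exactly 2 Jordan blocks for λ = 6.
Step 2 — from the minimal polynomial, the factor (x − 6)^3 tells us the largest block for λ = 6 has size 3.
Step 3 — with total size 4, 2 blocks, and largest block 3, the block sizes (in nonincreasing order) are [3, 1].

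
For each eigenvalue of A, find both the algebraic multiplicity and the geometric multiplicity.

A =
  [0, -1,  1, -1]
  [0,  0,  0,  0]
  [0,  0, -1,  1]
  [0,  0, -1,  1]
λ = 0: alg = 4, geom = 2

Step 1 — factor the characteristic polynomial to read off the algebraic multiplicities:
  χ_A(x) = x^4

Step 2 — compute geometric multiplicities via the rank-nullity identity g(λ) = n − rank(A − λI):
  rank(A − (0)·I) = 2, so dim ker(A − (0)·I) = n − 2 = 2

Summary:
  λ = 0: algebraic multiplicity = 4, geometric multiplicity = 2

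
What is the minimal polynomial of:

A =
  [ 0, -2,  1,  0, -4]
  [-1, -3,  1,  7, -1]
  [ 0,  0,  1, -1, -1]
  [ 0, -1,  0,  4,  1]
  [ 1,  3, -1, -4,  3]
x^3 - 3*x^2 + 3*x - 1

The characteristic polynomial is χ_A(x) = (x - 1)^5, so the eigenvalues are known. The minimal polynomial is
  m_A(x) = Π_λ (x − λ)^{k_λ}
where k_λ is the size of the *largest* Jordan block for λ (equivalently, the smallest k with (A − λI)^k v = 0 for every generalised eigenvector v of λ).

  λ = 1: largest Jordan block has size 3, contributing (x − 1)^3

So m_A(x) = (x - 1)^3 = x^3 - 3*x^2 + 3*x - 1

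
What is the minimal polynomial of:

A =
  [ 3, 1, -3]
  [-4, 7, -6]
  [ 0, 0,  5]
x^2 - 10*x + 25

The characteristic polynomial is χ_A(x) = (x - 5)^3, so the eigenvalues are known. The minimal polynomial is
  m_A(x) = Π_λ (x − λ)^{k_λ}
where k_λ is the size of the *largest* Jordan block for λ (equivalently, the smallest k with (A − λI)^k v = 0 for every generalised eigenvector v of λ).

  λ = 5: largest Jordan block has size 2, contributing (x − 5)^2

So m_A(x) = (x - 5)^2 = x^2 - 10*x + 25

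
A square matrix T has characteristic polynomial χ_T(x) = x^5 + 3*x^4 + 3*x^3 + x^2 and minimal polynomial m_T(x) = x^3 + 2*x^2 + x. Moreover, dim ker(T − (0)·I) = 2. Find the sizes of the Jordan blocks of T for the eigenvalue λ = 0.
Block sizes for λ = 0: [1, 1]

Step 1 — from the characteristic polynomial, algebraic multiplicity of λ = 0 is 2. From dim ker(T − (0)·I) = 2, there are exactly 2 Jordan blocks for λ = 0.
Step 2 — from the minimal polynomial, the factor (x − 0) tells us the largest block for λ = 0 has size 1.
Step 3 — with total size 2, 2 blocks, and largest block 1, the block sizes (in nonincreasing order) are [1, 1].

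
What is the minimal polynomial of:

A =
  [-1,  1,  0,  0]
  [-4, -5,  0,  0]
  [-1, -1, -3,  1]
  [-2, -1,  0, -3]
x^2 + 6*x + 9

The characteristic polynomial is χ_A(x) = (x + 3)^4, so the eigenvalues are known. The minimal polynomial is
  m_A(x) = Π_λ (x − λ)^{k_λ}
where k_λ is the size of the *largest* Jordan block for λ (equivalently, the smallest k with (A − λI)^k v = 0 for every generalised eigenvector v of λ).

  λ = -3: largest Jordan block has size 2, contributing (x + 3)^2

So m_A(x) = (x + 3)^2 = x^2 + 6*x + 9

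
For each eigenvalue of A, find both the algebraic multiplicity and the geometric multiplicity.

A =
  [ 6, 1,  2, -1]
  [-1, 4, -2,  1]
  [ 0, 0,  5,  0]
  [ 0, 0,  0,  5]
λ = 5: alg = 4, geom = 3

Step 1 — factor the characteristic polynomial to read off the algebraic multiplicities:
  χ_A(x) = (x - 5)^4

Step 2 — compute geometric multiplicities via the rank-nullity identity g(λ) = n − rank(A − λI):
  rank(A − (5)·I) = 1, so dim ker(A − (5)·I) = n − 1 = 3

Summary:
  λ = 5: algebraic multiplicity = 4, geometric multiplicity = 3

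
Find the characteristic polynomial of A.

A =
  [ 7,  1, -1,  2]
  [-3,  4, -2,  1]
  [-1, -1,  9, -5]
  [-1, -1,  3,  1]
x^4 - 21*x^3 + 165*x^2 - 575*x + 750

Expanding det(x·I − A) (e.g. by cofactor expansion or by noting that A is similar to its Jordan form J, which has the same characteristic polynomial as A) gives
  χ_A(x) = x^4 - 21*x^3 + 165*x^2 - 575*x + 750
which factors as (x - 6)*(x - 5)^3. The eigenvalues (with algebraic multiplicities) are λ = 5 with multiplicity 3, λ = 6 with multiplicity 1.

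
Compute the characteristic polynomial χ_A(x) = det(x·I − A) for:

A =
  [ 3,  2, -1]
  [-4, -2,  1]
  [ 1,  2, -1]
x^3

Expanding det(x·I − A) (e.g. by cofactor expansion or by noting that A is similar to its Jordan form J, which has the same characteristic polynomial as A) gives
  χ_A(x) = x^3
which factors as x^3. The eigenvalues (with algebraic multiplicities) are λ = 0 with multiplicity 3.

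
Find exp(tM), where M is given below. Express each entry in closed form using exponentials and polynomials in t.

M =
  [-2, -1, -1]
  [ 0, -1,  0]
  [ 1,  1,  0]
e^{tM} =
  [-t*exp(-t) + exp(-t), -t*exp(-t), -t*exp(-t)]
  [0, exp(-t), 0]
  [t*exp(-t), t*exp(-t), t*exp(-t) + exp(-t)]

Strategy: write M = P · J · P⁻¹ where J is a Jordan canonical form, so e^{tM} = P · e^{tJ} · P⁻¹, and e^{tJ} can be computed block-by-block.

M has Jordan form
J =
  [-1,  1,  0]
  [ 0, -1,  0]
  [ 0,  0, -1]
(up to reordering of blocks).

Per-block formulas:
  For a 2×2 Jordan block J_2(-1): exp(t · J_2(-1)) = e^(-1t)·(I + t·N), where N is the 2×2 nilpotent shift.
  For a 1×1 block at λ = -1: exp(t · [-1]) = [e^(-1t)].

After assembling e^{tJ} and conjugating by P, we get:

e^{tM} =
  [-t*exp(-t) + exp(-t), -t*exp(-t), -t*exp(-t)]
  [0, exp(-t), 0]
  [t*exp(-t), t*exp(-t), t*exp(-t) + exp(-t)]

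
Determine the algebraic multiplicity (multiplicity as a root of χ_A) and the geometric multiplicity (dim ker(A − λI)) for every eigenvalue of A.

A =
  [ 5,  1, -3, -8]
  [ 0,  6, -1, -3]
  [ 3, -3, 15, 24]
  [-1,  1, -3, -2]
λ = 6: alg = 4, geom = 2

Step 1 — factor the characteristic polynomial to read off the algebraic multiplicities:
  χ_A(x) = (x - 6)^4

Step 2 — compute geometric multiplicities via the rank-nullity identity g(λ) = n − rank(A − λI):
  rank(A − (6)·I) = 2, so dim ker(A − (6)·I) = n − 2 = 2

Summary:
  λ = 6: algebraic multiplicity = 4, geometric multiplicity = 2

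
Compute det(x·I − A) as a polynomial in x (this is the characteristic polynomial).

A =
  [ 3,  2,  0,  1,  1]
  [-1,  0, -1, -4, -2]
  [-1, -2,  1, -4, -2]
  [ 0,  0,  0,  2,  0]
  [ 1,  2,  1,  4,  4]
x^5 - 10*x^4 + 40*x^3 - 80*x^2 + 80*x - 32

Expanding det(x·I − A) (e.g. by cofactor expansion or by noting that A is similar to its Jordan form J, which has the same characteristic polynomial as A) gives
  χ_A(x) = x^5 - 10*x^4 + 40*x^3 - 80*x^2 + 80*x - 32
which factors as (x - 2)^5. The eigenvalues (with algebraic multiplicities) are λ = 2 with multiplicity 5.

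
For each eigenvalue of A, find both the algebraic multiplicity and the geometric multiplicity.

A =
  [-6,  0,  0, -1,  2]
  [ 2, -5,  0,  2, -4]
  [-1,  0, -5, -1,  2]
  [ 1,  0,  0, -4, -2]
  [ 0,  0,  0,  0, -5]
λ = -5: alg = 5, geom = 4

Step 1 — factor the characteristic polynomial to read off the algebraic multiplicities:
  χ_A(x) = (x + 5)^5

Step 2 — compute geometric multiplicities via the rank-nullity identity g(λ) = n − rank(A − λI):
  rank(A − (-5)·I) = 1, so dim ker(A − (-5)·I) = n − 1 = 4

Summary:
  λ = -5: algebraic multiplicity = 5, geometric multiplicity = 4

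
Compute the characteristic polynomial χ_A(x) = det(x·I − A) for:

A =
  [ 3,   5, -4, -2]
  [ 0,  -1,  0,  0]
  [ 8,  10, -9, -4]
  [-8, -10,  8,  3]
x^4 + 4*x^3 + 6*x^2 + 4*x + 1

Expanding det(x·I − A) (e.g. by cofactor expansion or by noting that A is similar to its Jordan form J, which has the same characteristic polynomial as A) gives
  χ_A(x) = x^4 + 4*x^3 + 6*x^2 + 4*x + 1
which factors as (x + 1)^4. The eigenvalues (with algebraic multiplicities) are λ = -1 with multiplicity 4.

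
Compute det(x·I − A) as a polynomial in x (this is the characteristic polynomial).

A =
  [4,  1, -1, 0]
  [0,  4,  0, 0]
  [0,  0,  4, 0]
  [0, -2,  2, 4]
x^4 - 16*x^3 + 96*x^2 - 256*x + 256

Expanding det(x·I − A) (e.g. by cofactor expansion or by noting that A is similar to its Jordan form J, which has the same characteristic polynomial as A) gives
  χ_A(x) = x^4 - 16*x^3 + 96*x^2 - 256*x + 256
which factors as (x - 4)^4. The eigenvalues (with algebraic multiplicities) are λ = 4 with multiplicity 4.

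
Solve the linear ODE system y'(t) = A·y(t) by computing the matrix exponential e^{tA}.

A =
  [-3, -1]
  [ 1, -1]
e^{tA} =
  [-t*exp(-2*t) + exp(-2*t), -t*exp(-2*t)]
  [t*exp(-2*t), t*exp(-2*t) + exp(-2*t)]

Strategy: write A = P · J · P⁻¹ where J is a Jordan canonical form, so e^{tA} = P · e^{tJ} · P⁻¹, and e^{tJ} can be computed block-by-block.

A has Jordan form
J =
  [-2,  1]
  [ 0, -2]
(up to reordering of blocks).

Per-block formulas:
  For a 2×2 Jordan block J_2(-2): exp(t · J_2(-2)) = e^(-2t)·(I + t·N), where N is the 2×2 nilpotent shift.

After assembling e^{tJ} and conjugating by P, we get:

e^{tA} =
  [-t*exp(-2*t) + exp(-2*t), -t*exp(-2*t)]
  [t*exp(-2*t), t*exp(-2*t) + exp(-2*t)]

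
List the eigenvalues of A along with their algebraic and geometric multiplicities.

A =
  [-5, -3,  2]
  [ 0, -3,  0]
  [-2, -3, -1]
λ = -3: alg = 3, geom = 2

Step 1 — factor the characteristic polynomial to read off the algebraic multiplicities:
  χ_A(x) = (x + 3)^3

Step 2 — compute geometric multiplicities via the rank-nullity identity g(λ) = n − rank(A − λI):
  rank(A − (-3)·I) = 1, so dim ker(A − (-3)·I) = n − 1 = 2

Summary:
  λ = -3: algebraic multiplicity = 3, geometric multiplicity = 2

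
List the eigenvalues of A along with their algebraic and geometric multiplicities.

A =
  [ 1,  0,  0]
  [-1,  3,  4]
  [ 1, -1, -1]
λ = 1: alg = 3, geom = 1

Step 1 — factor the characteristic polynomial to read off the algebraic multiplicities:
  χ_A(x) = (x - 1)^3

Step 2 — compute geometric multiplicities via the rank-nullity identity g(λ) = n − rank(A − λI):
  rank(A − (1)·I) = 2, so dim ker(A − (1)·I) = n − 2 = 1

Summary:
  λ = 1: algebraic multiplicity = 3, geometric multiplicity = 1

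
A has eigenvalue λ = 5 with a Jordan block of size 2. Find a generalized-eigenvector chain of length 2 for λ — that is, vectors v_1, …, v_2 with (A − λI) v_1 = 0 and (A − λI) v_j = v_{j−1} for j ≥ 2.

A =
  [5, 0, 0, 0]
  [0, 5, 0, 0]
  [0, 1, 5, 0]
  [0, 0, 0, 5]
A Jordan chain for λ = 5 of length 2:
v_1 = (0, 0, 1, 0)ᵀ
v_2 = (0, 1, 0, 0)ᵀ

Let N = A − (5)·I. We want v_2 with N^2 v_2 = 0 but N^1 v_2 ≠ 0; then v_{j-1} := N · v_j for j = 2, …, 2.

Pick v_2 = (0, 1, 0, 0)ᵀ.
Then v_1 = N · v_2 = (0, 0, 1, 0)ᵀ.

Sanity check: (A − (5)·I) v_1 = (0, 0, 0, 0)ᵀ = 0. ✓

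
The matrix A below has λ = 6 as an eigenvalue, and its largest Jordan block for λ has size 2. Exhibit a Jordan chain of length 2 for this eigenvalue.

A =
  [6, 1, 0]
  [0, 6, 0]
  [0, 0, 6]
A Jordan chain for λ = 6 of length 2:
v_1 = (1, 0, 0)ᵀ
v_2 = (0, 1, 0)ᵀ

Let N = A − (6)·I. We want v_2 with N^2 v_2 = 0 but N^1 v_2 ≠ 0; then v_{j-1} := N · v_j for j = 2, …, 2.

Pick v_2 = (0, 1, 0)ᵀ.
Then v_1 = N · v_2 = (1, 0, 0)ᵀ.

Sanity check: (A − (6)·I) v_1 = (0, 0, 0)ᵀ = 0. ✓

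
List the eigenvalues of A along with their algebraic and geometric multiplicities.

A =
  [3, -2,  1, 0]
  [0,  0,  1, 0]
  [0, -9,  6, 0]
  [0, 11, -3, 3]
λ = 3: alg = 4, geom = 2

Step 1 — factor the characteristic polynomial to read off the algebraic multiplicities:
  χ_A(x) = (x - 3)^4

Step 2 — compute geometric multiplicities via the rank-nullity identity g(λ) = n − rank(A − λI):
  rank(A − (3)·I) = 2, so dim ker(A − (3)·I) = n − 2 = 2

Summary:
  λ = 3: algebraic multiplicity = 4, geometric multiplicity = 2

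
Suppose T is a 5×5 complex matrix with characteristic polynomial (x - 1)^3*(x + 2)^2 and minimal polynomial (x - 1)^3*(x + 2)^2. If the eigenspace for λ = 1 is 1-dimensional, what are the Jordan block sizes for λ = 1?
Block sizes for λ = 1: [3]

Step 1 — from the characteristic polynomial, algebraic multiplicity of λ = 1 is 3. From dim ker(T − (1)·I) = 1, there are exactly 1 Jordan blocks for λ = 1.
Step 2 — from the minimal polynomial, the factor (x − 1)^3 tells us the largest block for λ = 1 has size 3.
Step 3 — with total size 3, 1 blocks, and largest block 3, the block sizes (in nonincreasing order) are [3].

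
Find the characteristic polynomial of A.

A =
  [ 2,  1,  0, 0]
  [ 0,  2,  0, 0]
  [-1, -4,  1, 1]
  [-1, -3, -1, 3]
x^4 - 8*x^3 + 24*x^2 - 32*x + 16

Expanding det(x·I − A) (e.g. by cofactor expansion or by noting that A is similar to its Jordan form J, which has the same characteristic polynomial as A) gives
  χ_A(x) = x^4 - 8*x^3 + 24*x^2 - 32*x + 16
which factors as (x - 2)^4. The eigenvalues (with algebraic multiplicities) are λ = 2 with multiplicity 4.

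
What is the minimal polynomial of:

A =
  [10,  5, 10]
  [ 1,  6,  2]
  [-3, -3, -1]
x^2 - 10*x + 25

The characteristic polynomial is χ_A(x) = (x - 5)^3, so the eigenvalues are known. The minimal polynomial is
  m_A(x) = Π_λ (x − λ)^{k_λ}
where k_λ is the size of the *largest* Jordan block for λ (equivalently, the smallest k with (A − λI)^k v = 0 for every generalised eigenvector v of λ).

  λ = 5: largest Jordan block has size 2, contributing (x − 5)^2

So m_A(x) = (x - 5)^2 = x^2 - 10*x + 25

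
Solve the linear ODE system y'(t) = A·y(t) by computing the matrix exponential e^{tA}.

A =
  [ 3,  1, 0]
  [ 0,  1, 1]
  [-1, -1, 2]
e^{tA} =
  [t^2*exp(2*t)/2 + t*exp(2*t) + exp(2*t), t*exp(2*t), t^2*exp(2*t)/2]
  [-t^2*exp(2*t)/2, -t*exp(2*t) + exp(2*t), -t^2*exp(2*t)/2 + t*exp(2*t)]
  [-t^2*exp(2*t)/2 - t*exp(2*t), -t*exp(2*t), -t^2*exp(2*t)/2 + exp(2*t)]

Strategy: write A = P · J · P⁻¹ where J is a Jordan canonical form, so e^{tA} = P · e^{tJ} · P⁻¹, and e^{tJ} can be computed block-by-block.

A has Jordan form
J =
  [2, 1, 0]
  [0, 2, 1]
  [0, 0, 2]
(up to reordering of blocks).

Per-block formulas:
  For a 3×3 Jordan block J_3(2): exp(t · J_3(2)) = e^(2t)·(I + t·N + (t^2/2)·N^2), where N is the 3×3 nilpotent shift.

After assembling e^{tJ} and conjugating by P, we get:

e^{tA} =
  [t^2*exp(2*t)/2 + t*exp(2*t) + exp(2*t), t*exp(2*t), t^2*exp(2*t)/2]
  [-t^2*exp(2*t)/2, -t*exp(2*t) + exp(2*t), -t^2*exp(2*t)/2 + t*exp(2*t)]
  [-t^2*exp(2*t)/2 - t*exp(2*t), -t*exp(2*t), -t^2*exp(2*t)/2 + exp(2*t)]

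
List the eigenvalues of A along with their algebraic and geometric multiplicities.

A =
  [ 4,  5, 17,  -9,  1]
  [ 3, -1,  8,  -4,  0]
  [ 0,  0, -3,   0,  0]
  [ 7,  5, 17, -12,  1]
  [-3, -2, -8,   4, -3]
λ = -3: alg = 5, geom = 3

Step 1 — factor the characteristic polynomial to read off the algebraic multiplicities:
  χ_A(x) = (x + 3)^5

Step 2 — compute geometric multiplicities via the rank-nullity identity g(λ) = n − rank(A − λI):
  rank(A − (-3)·I) = 2, so dim ker(A − (-3)·I) = n − 2 = 3

Summary:
  λ = -3: algebraic multiplicity = 5, geometric multiplicity = 3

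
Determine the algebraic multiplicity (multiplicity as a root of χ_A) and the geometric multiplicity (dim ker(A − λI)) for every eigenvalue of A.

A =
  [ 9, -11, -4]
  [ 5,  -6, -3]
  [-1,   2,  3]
λ = 2: alg = 3, geom = 1

Step 1 — factor the characteristic polynomial to read off the algebraic multiplicities:
  χ_A(x) = (x - 2)^3

Step 2 — compute geometric multiplicities via the rank-nullity identity g(λ) = n − rank(A − λI):
  rank(A − (2)·I) = 2, so dim ker(A − (2)·I) = n − 2 = 1

Summary:
  λ = 2: algebraic multiplicity = 3, geometric multiplicity = 1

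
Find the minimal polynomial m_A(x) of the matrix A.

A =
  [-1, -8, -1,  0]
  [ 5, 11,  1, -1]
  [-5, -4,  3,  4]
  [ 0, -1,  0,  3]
x^3 - 12*x^2 + 48*x - 64

The characteristic polynomial is χ_A(x) = (x - 4)^4, so the eigenvalues are known. The minimal polynomial is
  m_A(x) = Π_λ (x − λ)^{k_λ}
where k_λ is the size of the *largest* Jordan block for λ (equivalently, the smallest k with (A − λI)^k v = 0 for every generalised eigenvector v of λ).

  λ = 4: largest Jordan block has size 3, contributing (x − 4)^3

So m_A(x) = (x - 4)^3 = x^3 - 12*x^2 + 48*x - 64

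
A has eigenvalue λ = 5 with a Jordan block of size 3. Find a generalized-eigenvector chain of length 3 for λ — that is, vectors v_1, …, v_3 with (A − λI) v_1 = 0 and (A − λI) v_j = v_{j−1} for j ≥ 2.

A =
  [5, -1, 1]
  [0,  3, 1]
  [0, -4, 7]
A Jordan chain for λ = 5 of length 3:
v_1 = (-2, 0, 0)ᵀ
v_2 = (-1, -2, -4)ᵀ
v_3 = (0, 1, 0)ᵀ

Let N = A − (5)·I. We want v_3 with N^3 v_3 = 0 but N^2 v_3 ≠ 0; then v_{j-1} := N · v_j for j = 3, …, 2.

Pick v_3 = (0, 1, 0)ᵀ.
Then v_2 = N · v_3 = (-1, -2, -4)ᵀ.
Then v_1 = N · v_2 = (-2, 0, 0)ᵀ.

Sanity check: (A − (5)·I) v_1 = (0, 0, 0)ᵀ = 0. ✓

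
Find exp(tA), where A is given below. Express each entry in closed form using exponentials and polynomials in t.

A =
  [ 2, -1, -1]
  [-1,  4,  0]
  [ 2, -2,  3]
e^{tA} =
  [-t*exp(3*t) + exp(3*t), t^2*exp(3*t) - t*exp(3*t), t^2*exp(3*t)/2 - t*exp(3*t)]
  [-t*exp(3*t), t^2*exp(3*t) + t*exp(3*t) + exp(3*t), t^2*exp(3*t)/2]
  [2*t*exp(3*t), -2*t^2*exp(3*t) - 2*t*exp(3*t), -t^2*exp(3*t) + exp(3*t)]

Strategy: write A = P · J · P⁻¹ where J is a Jordan canonical form, so e^{tA} = P · e^{tJ} · P⁻¹, and e^{tJ} can be computed block-by-block.

A has Jordan form
J =
  [3, 1, 0]
  [0, 3, 1]
  [0, 0, 3]
(up to reordering of blocks).

Per-block formulas:
  For a 3×3 Jordan block J_3(3): exp(t · J_3(3)) = e^(3t)·(I + t·N + (t^2/2)·N^2), where N is the 3×3 nilpotent shift.

After assembling e^{tJ} and conjugating by P, we get:

e^{tA} =
  [-t*exp(3*t) + exp(3*t), t^2*exp(3*t) - t*exp(3*t), t^2*exp(3*t)/2 - t*exp(3*t)]
  [-t*exp(3*t), t^2*exp(3*t) + t*exp(3*t) + exp(3*t), t^2*exp(3*t)/2]
  [2*t*exp(3*t), -2*t^2*exp(3*t) - 2*t*exp(3*t), -t^2*exp(3*t) + exp(3*t)]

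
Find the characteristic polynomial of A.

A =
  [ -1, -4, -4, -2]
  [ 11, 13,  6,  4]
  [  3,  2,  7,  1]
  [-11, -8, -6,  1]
x^4 - 20*x^3 + 150*x^2 - 500*x + 625

Expanding det(x·I − A) (e.g. by cofactor expansion or by noting that A is similar to its Jordan form J, which has the same characteristic polynomial as A) gives
  χ_A(x) = x^4 - 20*x^3 + 150*x^2 - 500*x + 625
which factors as (x - 5)^4. The eigenvalues (with algebraic multiplicities) are λ = 5 with multiplicity 4.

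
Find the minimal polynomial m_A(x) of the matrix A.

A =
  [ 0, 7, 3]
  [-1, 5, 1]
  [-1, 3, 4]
x^3 - 9*x^2 + 27*x - 27

The characteristic polynomial is χ_A(x) = (x - 3)^3, so the eigenvalues are known. The minimal polynomial is
  m_A(x) = Π_λ (x − λ)^{k_λ}
where k_λ is the size of the *largest* Jordan block for λ (equivalently, the smallest k with (A − λI)^k v = 0 for every generalised eigenvector v of λ).

  λ = 3: largest Jordan block has size 3, contributing (x − 3)^3

So m_A(x) = (x - 3)^3 = x^3 - 9*x^2 + 27*x - 27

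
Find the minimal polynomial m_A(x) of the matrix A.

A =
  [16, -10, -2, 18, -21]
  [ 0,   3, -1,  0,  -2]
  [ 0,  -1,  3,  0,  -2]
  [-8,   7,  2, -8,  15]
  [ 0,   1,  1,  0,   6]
x^3 - 12*x^2 + 48*x - 64

The characteristic polynomial is χ_A(x) = (x - 4)^5, so the eigenvalues are known. The minimal polynomial is
  m_A(x) = Π_λ (x − λ)^{k_λ}
where k_λ is the size of the *largest* Jordan block for λ (equivalently, the smallest k with (A − λI)^k v = 0 for every generalised eigenvector v of λ).

  λ = 4: largest Jordan block has size 3, contributing (x − 4)^3

So m_A(x) = (x - 4)^3 = x^3 - 12*x^2 + 48*x - 64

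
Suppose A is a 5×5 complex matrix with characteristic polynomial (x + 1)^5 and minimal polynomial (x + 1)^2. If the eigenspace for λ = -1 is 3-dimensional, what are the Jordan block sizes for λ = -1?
Block sizes for λ = -1: [2, 2, 1]

Step 1 — from the characteristic polynomial, algebraic multiplicity of λ = -1 is 5. From dim ker(A − (-1)·I) = 3, there are exactly 3 Jordan blocks for λ = -1.
Step 2 — from the minimal polynomial, the factor (x + 1)^2 tells us the largest block for λ = -1 has size 2.
Step 3 — with total size 5, 3 blocks, and largest block 2, the block sizes (in nonincreasing order) are [2, 2, 1].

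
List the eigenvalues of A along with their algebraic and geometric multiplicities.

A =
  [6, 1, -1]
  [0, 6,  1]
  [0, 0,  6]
λ = 6: alg = 3, geom = 1

Step 1 — factor the characteristic polynomial to read off the algebraic multiplicities:
  χ_A(x) = (x - 6)^3

Step 2 — compute geometric multiplicities via the rank-nullity identity g(λ) = n − rank(A − λI):
  rank(A − (6)·I) = 2, so dim ker(A − (6)·I) = n − 2 = 1

Summary:
  λ = 6: algebraic multiplicity = 3, geometric multiplicity = 1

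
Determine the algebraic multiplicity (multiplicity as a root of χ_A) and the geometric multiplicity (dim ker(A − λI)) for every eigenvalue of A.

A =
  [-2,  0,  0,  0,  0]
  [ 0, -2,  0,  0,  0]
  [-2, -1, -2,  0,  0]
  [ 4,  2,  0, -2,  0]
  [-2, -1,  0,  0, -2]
λ = -2: alg = 5, geom = 4

Step 1 — factor the characteristic polynomial to read off the algebraic multiplicities:
  χ_A(x) = (x + 2)^5

Step 2 — compute geometric multiplicities via the rank-nullity identity g(λ) = n − rank(A − λI):
  rank(A − (-2)·I) = 1, so dim ker(A − (-2)·I) = n − 1 = 4

Summary:
  λ = -2: algebraic multiplicity = 5, geometric multiplicity = 4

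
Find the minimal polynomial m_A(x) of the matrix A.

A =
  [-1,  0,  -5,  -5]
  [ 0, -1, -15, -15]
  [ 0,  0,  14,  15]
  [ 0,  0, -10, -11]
x^2 - 3*x - 4

The characteristic polynomial is χ_A(x) = (x - 4)*(x + 1)^3, so the eigenvalues are known. The minimal polynomial is
  m_A(x) = Π_λ (x − λ)^{k_λ}
where k_λ is the size of the *largest* Jordan block for λ (equivalently, the smallest k with (A − λI)^k v = 0 for every generalised eigenvector v of λ).

  λ = -1: largest Jordan block has size 1, contributing (x + 1)
  λ = 4: largest Jordan block has size 1, contributing (x − 4)

So m_A(x) = (x - 4)*(x + 1) = x^2 - 3*x - 4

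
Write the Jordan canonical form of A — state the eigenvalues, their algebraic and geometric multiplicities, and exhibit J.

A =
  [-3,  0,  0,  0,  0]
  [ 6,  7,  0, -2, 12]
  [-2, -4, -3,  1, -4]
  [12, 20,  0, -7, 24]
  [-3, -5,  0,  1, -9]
J_2(-3) ⊕ J_2(-3) ⊕ J_1(-3)

The characteristic polynomial is
  det(x·I − A) = x^5 + 15*x^4 + 90*x^3 + 270*x^2 + 405*x + 243 = (x + 3)^5

Eigenvalues and multiplicities (the geometric multiplicity of λ is n − rank(A − λI), which equals the number of Jordan blocks for λ):
  λ = -3: algebraic multiplicity = 5, geometric multiplicity = 3

Determining the block sizes for each eigenvalue:
  λ = -3: with am = 5 and gm = 3, the partition is not yet determined (e.g. several partitions of 5 into 3 parts exist). Let N = A − (-3)·I. Computing rank(N^1) = 2, rank(N^2) = 0; the number of blocks of size ≥ j is rank(N^{j−1}) − rank(N^j), giving [3, 2]. So we have 2 block(s) of size 2, 1 block(s) of size 1 → block sizes [2, 2, 1]

Assembling the blocks gives a Jordan form
J =
  [-3,  1,  0,  0,  0]
  [ 0, -3,  0,  0,  0]
  [ 0,  0, -3,  1,  0]
  [ 0,  0,  0, -3,  0]
  [ 0,  0,  0,  0, -3]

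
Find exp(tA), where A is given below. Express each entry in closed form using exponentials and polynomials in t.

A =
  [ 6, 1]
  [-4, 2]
e^{tA} =
  [2*t*exp(4*t) + exp(4*t), t*exp(4*t)]
  [-4*t*exp(4*t), -2*t*exp(4*t) + exp(4*t)]

Strategy: write A = P · J · P⁻¹ where J is a Jordan canonical form, so e^{tA} = P · e^{tJ} · P⁻¹, and e^{tJ} can be computed block-by-block.

A has Jordan form
J =
  [4, 1]
  [0, 4]
(up to reordering of blocks).

Per-block formulas:
  For a 2×2 Jordan block J_2(4): exp(t · J_2(4)) = e^(4t)·(I + t·N), where N is the 2×2 nilpotent shift.

After assembling e^{tJ} and conjugating by P, we get:

e^{tA} =
  [2*t*exp(4*t) + exp(4*t), t*exp(4*t)]
  [-4*t*exp(4*t), -2*t*exp(4*t) + exp(4*t)]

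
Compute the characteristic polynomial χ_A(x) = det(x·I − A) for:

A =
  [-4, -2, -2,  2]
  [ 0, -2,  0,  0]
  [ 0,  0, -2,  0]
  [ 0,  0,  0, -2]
x^4 + 10*x^3 + 36*x^2 + 56*x + 32

Expanding det(x·I − A) (e.g. by cofactor expansion or by noting that A is similar to its Jordan form J, which has the same characteristic polynomial as A) gives
  χ_A(x) = x^4 + 10*x^3 + 36*x^2 + 56*x + 32
which factors as (x + 2)^3*(x + 4). The eigenvalues (with algebraic multiplicities) are λ = -4 with multiplicity 1, λ = -2 with multiplicity 3.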